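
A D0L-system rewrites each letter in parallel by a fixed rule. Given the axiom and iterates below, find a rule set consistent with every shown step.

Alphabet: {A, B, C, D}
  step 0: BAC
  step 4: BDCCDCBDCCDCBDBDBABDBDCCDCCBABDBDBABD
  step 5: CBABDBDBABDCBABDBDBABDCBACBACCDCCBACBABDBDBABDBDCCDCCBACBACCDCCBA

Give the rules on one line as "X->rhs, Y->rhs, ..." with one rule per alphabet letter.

A->CDC, B->C, C->BD, D->BA

  step 4 ⇒ step 5: BDCCDCBDCCDCBDBDBABDBDCCDCCBABDBDBABD ⇒ C·BA·BD·BD·BA·BD·C·BA·BD·BD·BA·BD·C·BA·C·BA·C·CDC·C·BA·C·BA·BD·BD·BA·BD·BD·C·CDC·C·BA·C·BA·C·CDC·C·BA
    A ↦ CDC
    B ↦ C
    C ↦ BD
    D ↦ BA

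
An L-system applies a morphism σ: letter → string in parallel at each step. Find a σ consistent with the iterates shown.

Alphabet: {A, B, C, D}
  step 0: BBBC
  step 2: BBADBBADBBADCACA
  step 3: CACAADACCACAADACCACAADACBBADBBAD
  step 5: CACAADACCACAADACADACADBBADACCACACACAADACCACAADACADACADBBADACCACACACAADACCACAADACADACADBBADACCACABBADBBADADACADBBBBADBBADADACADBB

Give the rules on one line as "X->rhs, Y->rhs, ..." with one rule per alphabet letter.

A->AD, B->CA, C->BB, D->AC

  step 2 ⇒ step 3: BBADBBADBBADCACA ⇒ CA·CA·AD·AC·CA·CA·AD·AC·CA·CA·AD·AC·BB·AD·BB·AD
    A ↦ AD
    B ↦ CA
    C ↦ BB
    D ↦ AC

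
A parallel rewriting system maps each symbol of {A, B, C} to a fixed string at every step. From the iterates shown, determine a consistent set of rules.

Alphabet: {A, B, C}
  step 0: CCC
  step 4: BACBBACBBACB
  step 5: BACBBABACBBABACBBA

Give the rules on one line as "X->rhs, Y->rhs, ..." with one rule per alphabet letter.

  step 4 ⇒ step 5: BACBBACBBACB ⇒ BA·C·B·BA·BA·C·B·BA·BA·C·B·BA
    A ↦ C
    B ↦ BA
    C ↦ B

A->C, B->BA, C->B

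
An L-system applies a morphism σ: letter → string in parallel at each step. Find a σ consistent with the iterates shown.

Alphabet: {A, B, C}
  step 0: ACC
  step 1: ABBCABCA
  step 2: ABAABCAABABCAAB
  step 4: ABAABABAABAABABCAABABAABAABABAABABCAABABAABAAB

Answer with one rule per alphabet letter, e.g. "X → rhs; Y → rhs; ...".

A->AB, B->A, C->BCA

  step 1 ⇒ step 2: ABBCABCA ⇒ AB·A·A·BCA·AB·A·BCA·AB
    A ↦ AB
    B ↦ A
    C ↦ BCA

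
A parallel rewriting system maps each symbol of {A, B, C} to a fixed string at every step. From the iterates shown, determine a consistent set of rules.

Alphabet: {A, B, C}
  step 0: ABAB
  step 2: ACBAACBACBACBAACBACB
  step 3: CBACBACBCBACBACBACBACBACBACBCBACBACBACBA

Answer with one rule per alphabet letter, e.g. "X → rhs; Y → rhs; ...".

A->CB, B->CBA, C->A

  step 2 ⇒ step 3: ACBAACBACBACBAACBACB ⇒ CB·A·CBA·CB·CB·A·CBA·CB·A·CBA·CB·A·CBA·CB·CB·A·CBA·CB·A·CBA
    A ↦ CB
    B ↦ CBA
    C ↦ A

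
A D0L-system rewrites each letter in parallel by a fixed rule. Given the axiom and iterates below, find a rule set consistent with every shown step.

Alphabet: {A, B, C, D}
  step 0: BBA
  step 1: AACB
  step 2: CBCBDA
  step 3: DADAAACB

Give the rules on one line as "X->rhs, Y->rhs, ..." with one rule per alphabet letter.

  step 2 ⇒ step 3: CBCBDA ⇒ D·A·D·A·AA·CB
    A ↦ CB
    B ↦ A
    C ↦ D
    D ↦ AA

A->CB, B->A, C->D, D->AA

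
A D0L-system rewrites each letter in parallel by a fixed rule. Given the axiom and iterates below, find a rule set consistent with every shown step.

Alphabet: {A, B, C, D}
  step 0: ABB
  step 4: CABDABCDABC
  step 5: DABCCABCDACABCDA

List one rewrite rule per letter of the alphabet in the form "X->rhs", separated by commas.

A->B, B->C, C->DA, D->CA

  step 4 ⇒ step 5: CABDABCDABC ⇒ DA·B·C·CA·B·C·DA·CA·B·C·DA
    A ↦ B
    B ↦ C
    C ↦ DA
    D ↦ CA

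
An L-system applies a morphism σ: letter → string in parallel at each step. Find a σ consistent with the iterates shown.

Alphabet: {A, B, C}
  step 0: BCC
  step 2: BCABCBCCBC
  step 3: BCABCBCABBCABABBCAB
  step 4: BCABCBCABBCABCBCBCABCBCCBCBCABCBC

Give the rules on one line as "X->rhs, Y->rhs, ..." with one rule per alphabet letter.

A->C, B->BC, C->AB

  step 3 ⇒ step 4: BCABCBCABBCABABBCAB ⇒ BC·AB·C·BC·AB·BC·AB·C·BC·BC·AB·C·BC·C·BC·BC·AB·C·BC
    A ↦ C
    B ↦ BC
    C ↦ AB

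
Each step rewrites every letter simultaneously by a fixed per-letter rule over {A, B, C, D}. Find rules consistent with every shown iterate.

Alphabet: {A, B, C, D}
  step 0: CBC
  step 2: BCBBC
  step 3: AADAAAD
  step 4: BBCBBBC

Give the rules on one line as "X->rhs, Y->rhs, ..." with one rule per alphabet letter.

A->B, B->A, C->AD, D->C

  step 3 ⇒ step 4: AADAAAD ⇒ B·B·C·B·B·B·C
    A ↦ B
    D ↦ C
  step 2 ⇒ step 3: BCBBC ⇒ A·AD·A·A·AD
    B ↦ A
  step 2 ⇒ step 3: BCBBC ⇒ A·AD·A·A·AD
    C ↦ AD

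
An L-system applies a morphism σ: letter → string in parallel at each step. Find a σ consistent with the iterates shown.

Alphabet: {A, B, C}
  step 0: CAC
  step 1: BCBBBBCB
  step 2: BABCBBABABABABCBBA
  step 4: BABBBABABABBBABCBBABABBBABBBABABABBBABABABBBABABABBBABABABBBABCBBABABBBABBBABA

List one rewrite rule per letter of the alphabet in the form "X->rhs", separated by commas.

  step 1 ⇒ step 2: BCBBBBCB ⇒ BA·BCB·BA·BA·BA·BA·BCB·BA
    B ↦ BA
    C ↦ BCB
  step 0 ⇒ step 1: CAC ⇒ BCB·BB·BCB
    A ↦ BB

A->BB, B->BA, C->BCB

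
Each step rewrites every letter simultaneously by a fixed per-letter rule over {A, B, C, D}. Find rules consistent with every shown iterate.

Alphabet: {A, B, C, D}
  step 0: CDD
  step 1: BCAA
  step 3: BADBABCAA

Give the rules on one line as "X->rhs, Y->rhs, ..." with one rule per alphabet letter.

  step 0 ⇒ step 1: CDD ⇒ BC·A·A
    C ↦ BC
    D ↦ A
    A ↦ D  (constrained at step 1)
    B ↦ BA  (constrained at step 1)

A->D, B->BA, C->BC, D->A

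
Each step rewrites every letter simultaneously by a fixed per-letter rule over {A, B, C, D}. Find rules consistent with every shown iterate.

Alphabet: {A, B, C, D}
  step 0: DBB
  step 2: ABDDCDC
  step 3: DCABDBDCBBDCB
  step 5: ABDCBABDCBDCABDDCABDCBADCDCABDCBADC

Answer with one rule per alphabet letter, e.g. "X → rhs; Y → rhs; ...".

  step 2 ⇒ step 3: ABDDCDC ⇒ DC·A·BD·BD·CB·BD·CB
    A ↦ DC
    B ↦ A
    C ↦ CB
    D ↦ BD

A->DC, B->A, C->CB, D->BD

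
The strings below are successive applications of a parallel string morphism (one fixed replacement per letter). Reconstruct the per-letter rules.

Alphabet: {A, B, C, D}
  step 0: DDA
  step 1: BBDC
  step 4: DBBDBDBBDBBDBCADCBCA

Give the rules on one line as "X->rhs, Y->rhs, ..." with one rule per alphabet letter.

A->DC, B->DB, C->CA, D->B

  step 0 ⇒ step 1: DDA ⇒ B·B·DC
    A ↦ DC
    D ↦ B
    B ↦ DB  (constrained at step 1)
    C ↦ CA  (constrained at step 1)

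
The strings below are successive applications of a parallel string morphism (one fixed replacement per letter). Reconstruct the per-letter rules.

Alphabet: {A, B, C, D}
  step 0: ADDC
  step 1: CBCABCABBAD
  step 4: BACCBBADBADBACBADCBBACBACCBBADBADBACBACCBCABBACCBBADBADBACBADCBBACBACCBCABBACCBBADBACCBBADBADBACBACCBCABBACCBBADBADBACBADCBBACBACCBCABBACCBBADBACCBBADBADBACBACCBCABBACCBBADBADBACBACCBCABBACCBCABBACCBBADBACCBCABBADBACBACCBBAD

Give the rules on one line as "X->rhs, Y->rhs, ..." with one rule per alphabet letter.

  step 0 ⇒ step 1: ADDC ⇒ CB·CAB·CAB·BAD
    A ↦ CB
    C ↦ BAD
    D ↦ CAB
    B ↦ BAC  (constrained at step 1)

A->CB, B->BAC, C->BAD, D->CAB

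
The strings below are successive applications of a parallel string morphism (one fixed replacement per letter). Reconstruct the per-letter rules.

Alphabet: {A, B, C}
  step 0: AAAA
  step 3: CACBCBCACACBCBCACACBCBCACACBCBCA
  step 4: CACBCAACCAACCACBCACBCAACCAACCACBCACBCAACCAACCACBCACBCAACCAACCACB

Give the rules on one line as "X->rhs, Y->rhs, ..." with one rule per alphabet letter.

  step 3 ⇒ step 4: CACBCBCACACBCBCACACBCBCACACBCBCA ⇒ CA·CB·CA·AC·CA·AC·CA·CB·CA·CB·CA·AC·CA·AC·CA·CB·CA·CB·CA·AC·CA·AC·CA·CB·CA·CB·CA·AC·CA·AC·CA·CB
    A ↦ CB
    B ↦ AC
    C ↦ CA

A->CB, B->AC, C->CA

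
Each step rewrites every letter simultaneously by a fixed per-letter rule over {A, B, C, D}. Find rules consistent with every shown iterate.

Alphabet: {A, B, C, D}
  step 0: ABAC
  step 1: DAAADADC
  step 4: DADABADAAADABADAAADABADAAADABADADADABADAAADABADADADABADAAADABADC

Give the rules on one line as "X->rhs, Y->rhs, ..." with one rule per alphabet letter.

A->DA, B->AA, C->DC, D->BA

  step 0 ⇒ step 1: ABAC ⇒ DA·AA·DA·DC
    A ↦ DA
    B ↦ AA
    C ↦ DC
    D ↦ BA  (constrained at step 1)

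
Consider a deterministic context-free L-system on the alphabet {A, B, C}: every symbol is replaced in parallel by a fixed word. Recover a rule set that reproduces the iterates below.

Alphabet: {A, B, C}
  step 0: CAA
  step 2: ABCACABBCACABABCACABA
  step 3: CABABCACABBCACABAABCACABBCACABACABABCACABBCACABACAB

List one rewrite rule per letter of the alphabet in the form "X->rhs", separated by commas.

A->CAB, B->A, C->BCA

  step 2 ⇒ step 3: ABCACABBCACABABCACABA ⇒ CAB·A·BCA·CAB·BCA·CAB·A·A·BCA·CAB·BCA·CAB·A·CAB·A·BCA·CAB·BCA·CAB·A·CAB
    A ↦ CAB
    B ↦ A
    C ↦ BCA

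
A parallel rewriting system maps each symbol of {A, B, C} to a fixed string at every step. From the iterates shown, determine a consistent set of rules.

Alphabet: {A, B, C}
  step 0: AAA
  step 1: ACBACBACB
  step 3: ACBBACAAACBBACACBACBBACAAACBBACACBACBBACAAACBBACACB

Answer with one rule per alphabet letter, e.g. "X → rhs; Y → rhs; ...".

A->ACB, B->A, C->BAC

  step 0 ⇒ step 1: AAA ⇒ ACB·ACB·ACB
    A ↦ ACB
    B ↦ A  (constrained at step 1)
    C ↦ BAC  (constrained at step 1)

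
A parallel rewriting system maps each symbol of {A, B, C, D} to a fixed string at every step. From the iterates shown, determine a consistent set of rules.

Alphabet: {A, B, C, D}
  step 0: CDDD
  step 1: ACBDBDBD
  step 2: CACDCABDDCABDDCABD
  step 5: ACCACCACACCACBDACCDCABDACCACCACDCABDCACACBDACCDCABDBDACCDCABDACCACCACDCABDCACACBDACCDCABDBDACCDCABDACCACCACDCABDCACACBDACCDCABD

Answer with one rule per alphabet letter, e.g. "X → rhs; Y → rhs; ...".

A->C, B->DCA, C->AC, D->BD

  step 1 ⇒ step 2: ACBDBDBD ⇒ C·AC·DCA·BD·DCA·BD·DCA·BD
    A ↦ C
    B ↦ DCA
    C ↦ AC
    D ↦ BD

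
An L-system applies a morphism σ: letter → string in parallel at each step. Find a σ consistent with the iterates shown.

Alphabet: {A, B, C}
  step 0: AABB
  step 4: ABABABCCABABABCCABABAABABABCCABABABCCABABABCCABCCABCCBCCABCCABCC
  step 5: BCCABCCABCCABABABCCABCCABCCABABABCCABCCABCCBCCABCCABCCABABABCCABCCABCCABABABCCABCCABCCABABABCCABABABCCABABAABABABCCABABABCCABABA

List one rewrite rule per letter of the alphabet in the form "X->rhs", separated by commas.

  step 4 ⇒ step 5: ABABABCCABABABCCABABAABABABCCABABABCCABABABCCABCCABCCBCCABCCABCC ⇒ BCC·A·BCC·A·BCC·A·BA·BA·BCC·A·BCC·A·BCC·A·BA·BA·BCC·A·BCC·A·BCC·BCC·A·BCC·A·BCC·A·BA·BA·BCC·A·BCC·A·BCC·A·BA·BA·BCC·A·BCC·A·BCC·A·BA·BA·BCC·A·BA·BA·BCC·A·BA·BA·A·BA·BA·BCC·A·BA·BA·BCC·A·BA·BA
    A ↦ BCC
    B ↦ A
    C ↦ BA

A->BCC, B->A, C->BA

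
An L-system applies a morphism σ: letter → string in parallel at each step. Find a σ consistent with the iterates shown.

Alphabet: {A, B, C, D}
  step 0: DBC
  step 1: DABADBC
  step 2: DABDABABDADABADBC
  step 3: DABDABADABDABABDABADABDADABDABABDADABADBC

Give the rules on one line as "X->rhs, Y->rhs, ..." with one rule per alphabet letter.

A->BDA, B->BA, C->DBC, D->DA

  step 2 ⇒ step 3: DABDABABDADABADBC ⇒ DA·BDA·BA·DA·BDA·BA·BDA·BA·DA·BDA·DA·BDA·BA·BDA·DA·BA·DBC
    A ↦ BDA
    B ↦ BA
    C ↦ DBC
    D ↦ DA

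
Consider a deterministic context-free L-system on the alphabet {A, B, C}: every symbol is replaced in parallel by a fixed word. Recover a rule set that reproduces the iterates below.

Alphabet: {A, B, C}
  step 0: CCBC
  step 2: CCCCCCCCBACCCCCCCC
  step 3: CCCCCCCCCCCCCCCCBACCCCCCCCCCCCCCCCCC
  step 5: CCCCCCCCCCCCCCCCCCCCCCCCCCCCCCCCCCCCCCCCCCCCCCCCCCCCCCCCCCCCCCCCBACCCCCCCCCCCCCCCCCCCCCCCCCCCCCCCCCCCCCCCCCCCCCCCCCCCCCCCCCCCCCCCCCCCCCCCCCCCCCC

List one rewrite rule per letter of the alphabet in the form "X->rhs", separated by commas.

  step 2 ⇒ step 3: CCCCCCCCBACCCCCCCC ⇒ CC·CC·CC·CC·CC·CC·CC·CC·BAC·C·CC·CC·CC·CC·CC·CC·CC·CC
    A ↦ C
    B ↦ BAC
    C ↦ CC

A->C, B->BAC, C->CC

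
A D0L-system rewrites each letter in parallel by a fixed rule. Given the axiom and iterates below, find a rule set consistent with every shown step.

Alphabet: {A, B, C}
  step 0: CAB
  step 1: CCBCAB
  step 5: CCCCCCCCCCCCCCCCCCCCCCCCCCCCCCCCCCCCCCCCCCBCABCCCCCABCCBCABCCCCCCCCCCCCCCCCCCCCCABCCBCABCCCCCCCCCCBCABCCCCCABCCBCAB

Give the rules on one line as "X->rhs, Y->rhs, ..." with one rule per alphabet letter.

  step 0 ⇒ step 1: CAB ⇒ CC·B·CAB
    A ↦ B
    B ↦ CAB
    C ↦ CC

A->B, B->CAB, C->CC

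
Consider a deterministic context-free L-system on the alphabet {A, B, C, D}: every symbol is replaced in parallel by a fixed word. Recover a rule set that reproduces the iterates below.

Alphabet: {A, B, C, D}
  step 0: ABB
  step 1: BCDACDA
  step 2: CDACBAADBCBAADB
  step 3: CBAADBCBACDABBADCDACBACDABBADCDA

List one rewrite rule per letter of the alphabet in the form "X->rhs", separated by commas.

  step 2 ⇒ step 3: CDACBAADBCBAADB ⇒ CBA·AD·B·CBA·CDA·B·B·AD·CDA·CBA·CDA·B·B·AD·CDA
    A ↦ B
    B ↦ CDA
    C ↦ CBA
    D ↦ AD

A->B, B->CDA, C->CBA, D->AD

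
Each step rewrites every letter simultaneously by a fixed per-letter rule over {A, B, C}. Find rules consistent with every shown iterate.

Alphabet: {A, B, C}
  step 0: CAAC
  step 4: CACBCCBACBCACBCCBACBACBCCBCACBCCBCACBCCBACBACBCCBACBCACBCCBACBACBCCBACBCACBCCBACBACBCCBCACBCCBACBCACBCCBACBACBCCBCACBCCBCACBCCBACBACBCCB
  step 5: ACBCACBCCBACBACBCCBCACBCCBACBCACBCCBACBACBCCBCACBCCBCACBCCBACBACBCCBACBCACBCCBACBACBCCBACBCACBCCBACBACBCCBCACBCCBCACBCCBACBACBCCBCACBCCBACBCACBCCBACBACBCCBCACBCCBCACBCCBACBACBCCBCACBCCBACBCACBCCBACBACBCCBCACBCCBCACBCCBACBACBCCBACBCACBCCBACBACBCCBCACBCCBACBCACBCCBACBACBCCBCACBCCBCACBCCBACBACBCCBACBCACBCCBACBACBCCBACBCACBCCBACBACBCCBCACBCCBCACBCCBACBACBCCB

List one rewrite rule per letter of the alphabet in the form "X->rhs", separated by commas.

A->C, B->CCB, C->ACB

  step 4 ⇒ step 5: CACBCCBACBCACBCCBACBACBCCBCACBCCBCACBCCBACBACBCCBACBCACBCCBACBACBCCBACBCACBCCBACBACBCCBCACBCCBACBCACBCCBACBACBCCBCACBCCBCACBCCBACBACBCCB ⇒ ACB·C·ACB·CCB·ACB·ACB·CCB·C·ACB·CCB·ACB·C·ACB·CCB·ACB·ACB·CCB·C·ACB·CCB·C·ACB·CCB·ACB·ACB·CCB·ACB·C·ACB·CCB·ACB·ACB·CCB·ACB·C·ACB·CCB·ACB·ACB·CCB·C·ACB·CCB·C·ACB·CCB·ACB·ACB·CCB·C·ACB·CCB·ACB·C·ACB·CCB·ACB·ACB·CCB·C·ACB·CCB·C·ACB·CCB·ACB·ACB·CCB·C·ACB·CCB·ACB·C·ACB·CCB·ACB·ACB·CCB·C·ACB·CCB·C·ACB·CCB·ACB·ACB·CCB·ACB·C·ACB·CCB·ACB·ACB·CCB·C·ACB·CCB·ACB·C·ACB·CCB·ACB·ACB·CCB·C·ACB·CCB·C·ACB·CCB·ACB·ACB·CCB·ACB·C·ACB·CCB·ACB·ACB·CCB·ACB·C·ACB·CCB·ACB·ACB·CCB·C·ACB·CCB·C·ACB·CCB·ACB·ACB·CCB
    A ↦ C
    B ↦ CCB
    C ↦ ACB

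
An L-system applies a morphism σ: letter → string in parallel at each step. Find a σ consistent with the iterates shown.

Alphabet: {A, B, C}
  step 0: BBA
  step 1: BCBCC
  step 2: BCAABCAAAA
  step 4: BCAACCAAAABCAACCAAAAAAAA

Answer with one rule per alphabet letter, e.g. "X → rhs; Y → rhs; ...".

  step 1 ⇒ step 2: BCBCC ⇒ BC·AA·BC·AA·AA
    B ↦ BC
    C ↦ AA
  step 0 ⇒ step 1: BBA ⇒ BC·BC·C
    A ↦ C

A->C, B->BC, C->AA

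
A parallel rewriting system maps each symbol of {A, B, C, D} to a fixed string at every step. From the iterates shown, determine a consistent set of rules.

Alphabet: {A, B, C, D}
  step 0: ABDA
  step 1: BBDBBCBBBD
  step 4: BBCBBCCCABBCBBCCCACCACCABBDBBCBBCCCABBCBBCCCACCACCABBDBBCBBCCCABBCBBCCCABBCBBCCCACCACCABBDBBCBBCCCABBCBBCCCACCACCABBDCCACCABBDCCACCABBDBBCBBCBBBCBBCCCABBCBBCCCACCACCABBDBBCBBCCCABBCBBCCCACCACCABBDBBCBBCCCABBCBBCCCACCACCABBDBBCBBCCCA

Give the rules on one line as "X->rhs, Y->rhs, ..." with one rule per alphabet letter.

  step 0 ⇒ step 1: ABDA ⇒ BBD·BBC·B·BBD
    A ↦ BBD
    B ↦ BBC
    D ↦ B
    C ↦ CCA  (constrained at step 1)

A->BBD, B->BBC, C->CCA, D->B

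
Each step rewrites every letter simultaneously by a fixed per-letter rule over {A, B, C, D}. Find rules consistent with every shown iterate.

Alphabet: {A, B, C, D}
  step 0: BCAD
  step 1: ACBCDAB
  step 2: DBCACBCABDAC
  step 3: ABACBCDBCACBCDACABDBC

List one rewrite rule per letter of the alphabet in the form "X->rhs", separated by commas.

  step 2 ⇒ step 3: DBCACBCABDAC ⇒ AB·AC·BC·D·BC·AC·BC·D·AC·AB·D·BC
    A ↦ D
    B ↦ AC
    C ↦ BC
    D ↦ AB

A->D, B->AC, C->BC, D->AB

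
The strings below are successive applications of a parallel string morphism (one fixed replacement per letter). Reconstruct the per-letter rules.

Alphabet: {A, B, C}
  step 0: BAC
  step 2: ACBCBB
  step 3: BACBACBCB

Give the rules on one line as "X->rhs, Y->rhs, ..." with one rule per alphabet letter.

A->B, B->CB, C->A

  step 2 ⇒ step 3: ACBCBB ⇒ B·A·CB·A·CB·CB
    A ↦ B
    B ↦ CB
    C ↦ A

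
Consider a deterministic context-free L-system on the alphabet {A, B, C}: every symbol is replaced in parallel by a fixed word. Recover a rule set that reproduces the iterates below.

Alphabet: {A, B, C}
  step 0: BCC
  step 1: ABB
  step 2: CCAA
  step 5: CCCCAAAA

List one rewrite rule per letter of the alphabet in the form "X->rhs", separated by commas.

  step 1 ⇒ step 2: ABB ⇒ CC·A·A
    A ↦ CC
    B ↦ A
  step 0 ⇒ step 1: BCC ⇒ A·B·B
    C ↦ B

A->CC, B->A, C->B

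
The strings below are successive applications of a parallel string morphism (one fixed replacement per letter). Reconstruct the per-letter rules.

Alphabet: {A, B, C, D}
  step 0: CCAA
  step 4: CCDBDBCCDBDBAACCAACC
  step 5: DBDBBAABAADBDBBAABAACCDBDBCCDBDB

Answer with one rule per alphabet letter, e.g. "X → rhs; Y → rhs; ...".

A->C, B->AA, C->DB, D->B

  step 4 ⇒ step 5: CCDBDBCCDBDBAACCAACC ⇒ DB·DB·B·AA·B·AA·DB·DB·B·AA·B·AA·C·C·DB·DB·C·C·DB·DB
    A ↦ C
    B ↦ AA
    C ↦ DB
    D ↦ B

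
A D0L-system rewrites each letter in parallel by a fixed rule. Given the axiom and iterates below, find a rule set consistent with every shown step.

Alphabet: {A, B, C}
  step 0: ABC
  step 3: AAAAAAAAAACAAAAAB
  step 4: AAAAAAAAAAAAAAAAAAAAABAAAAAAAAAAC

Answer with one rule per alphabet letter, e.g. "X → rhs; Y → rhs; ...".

  step 3 ⇒ step 4: AAAAAAAAAACAAAAAB ⇒ AA·AA·AA·AA·AA·AA·AA·AA·AA·AA·AB·AA·AA·AA·AA·AA·C
    A ↦ AA
    B ↦ C
    C ↦ AB

A->AA, B->C, C->AB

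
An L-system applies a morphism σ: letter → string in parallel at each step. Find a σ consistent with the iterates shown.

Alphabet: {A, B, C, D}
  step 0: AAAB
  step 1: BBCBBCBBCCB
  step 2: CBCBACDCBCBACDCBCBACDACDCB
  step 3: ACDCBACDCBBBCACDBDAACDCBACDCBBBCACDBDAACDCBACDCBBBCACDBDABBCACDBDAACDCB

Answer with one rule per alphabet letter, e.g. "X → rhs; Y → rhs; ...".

A->BBC, B->CB, C->ACD, D->BDA

  step 2 ⇒ step 3: CBCBACDCBCBACDCBCBACDACDCB ⇒ ACD·CB·ACD·CB·BBC·ACD·BDA·ACD·CB·ACD·CB·BBC·ACD·BDA·ACD·CB·ACD·CB·BBC·ACD·BDA·BBC·ACD·BDA·ACD·CB
    A ↦ BBC
    B ↦ CB
    C ↦ ACD
    D ↦ BDA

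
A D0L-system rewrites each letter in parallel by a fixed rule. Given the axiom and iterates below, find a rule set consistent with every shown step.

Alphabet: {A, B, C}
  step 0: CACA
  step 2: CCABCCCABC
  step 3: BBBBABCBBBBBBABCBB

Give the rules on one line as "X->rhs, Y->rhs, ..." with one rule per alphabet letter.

  step 2 ⇒ step 3: CCABCCCABC ⇒ BB·BB·AB·C·BB·BB·BB·AB·C·BB
    A ↦ AB
    B ↦ C
    C ↦ BB

A->AB, B->C, C->BB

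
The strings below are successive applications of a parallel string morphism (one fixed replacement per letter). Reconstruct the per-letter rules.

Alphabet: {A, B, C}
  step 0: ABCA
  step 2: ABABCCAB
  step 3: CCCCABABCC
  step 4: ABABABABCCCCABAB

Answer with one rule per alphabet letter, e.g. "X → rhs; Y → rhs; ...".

A->C, B->C, C->AB

  step 3 ⇒ step 4: CCCCABABCC ⇒ AB·AB·AB·AB·C·C·C·C·AB·AB
    A ↦ C
    B ↦ C
    C ↦ AB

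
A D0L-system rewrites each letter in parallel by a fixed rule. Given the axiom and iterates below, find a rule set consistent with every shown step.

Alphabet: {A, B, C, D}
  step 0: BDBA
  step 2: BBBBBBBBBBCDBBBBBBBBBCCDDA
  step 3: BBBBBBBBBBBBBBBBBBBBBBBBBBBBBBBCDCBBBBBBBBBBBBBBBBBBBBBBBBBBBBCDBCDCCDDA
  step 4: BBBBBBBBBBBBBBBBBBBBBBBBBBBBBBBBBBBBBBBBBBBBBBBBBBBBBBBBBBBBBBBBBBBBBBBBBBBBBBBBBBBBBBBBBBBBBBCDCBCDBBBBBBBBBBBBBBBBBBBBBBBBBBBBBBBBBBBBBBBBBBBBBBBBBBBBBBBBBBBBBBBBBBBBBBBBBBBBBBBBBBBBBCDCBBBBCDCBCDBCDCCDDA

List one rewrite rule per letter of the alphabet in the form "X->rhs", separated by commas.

A->DDA, B->BBB, C->BCD, D->C

  step 3 ⇒ step 4: BBBBBBBBBBBBBBBBBBBBBBBBBBBBBBBCDCBBBBBBBBBBBBBBBBBBBBBBBBBBBBCDBCDCCDDA ⇒ BBB·BBB·BBB·BBB·BBB·BBB·BBB·BBB·BBB·BBB·BBB·BBB·BBB·BBB·BBB·BBB·BBB·BBB·BBB·BBB·BBB·BBB·BBB·BBB·BBB·BBB·BBB·BBB·BBB·BBB·BBB·BCD·C·BCD·BBB·BBB·BBB·BBB·BBB·BBB·BBB·BBB·BBB·BBB·BBB·BBB·BBB·BBB·BBB·BBB·BBB·BBB·BBB·BBB·BBB·BBB·BBB·BBB·BBB·BBB·BBB·BBB·BCD·C·BBB·BCD·C·BCD·BCD·C·C·DDA
    A ↦ DDA
    B ↦ BBB
    C ↦ BCD
    D ↦ C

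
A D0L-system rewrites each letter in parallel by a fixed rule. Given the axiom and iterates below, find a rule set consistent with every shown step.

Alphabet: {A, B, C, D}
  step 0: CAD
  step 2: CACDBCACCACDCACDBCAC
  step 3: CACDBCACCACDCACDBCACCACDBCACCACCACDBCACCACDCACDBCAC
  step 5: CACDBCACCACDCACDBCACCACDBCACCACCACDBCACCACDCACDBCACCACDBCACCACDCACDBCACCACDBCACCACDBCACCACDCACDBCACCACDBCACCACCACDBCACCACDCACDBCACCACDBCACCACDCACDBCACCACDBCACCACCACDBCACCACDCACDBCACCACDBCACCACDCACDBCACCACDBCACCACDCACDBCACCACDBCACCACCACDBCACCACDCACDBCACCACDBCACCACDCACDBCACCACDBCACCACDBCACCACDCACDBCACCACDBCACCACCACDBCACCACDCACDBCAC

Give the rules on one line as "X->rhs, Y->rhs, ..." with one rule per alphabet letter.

A->DB, B->D, C->CAC, D->CAC

  step 2 ⇒ step 3: CACDBCACCACDCACDBCAC ⇒ CAC·DB·CAC·CAC·D·CAC·DB·CAC·CAC·DB·CAC·CAC·CAC·DB·CAC·CAC·D·CAC·DB·CAC
    A ↦ DB
    B ↦ D
    C ↦ CAC
    D ↦ CAC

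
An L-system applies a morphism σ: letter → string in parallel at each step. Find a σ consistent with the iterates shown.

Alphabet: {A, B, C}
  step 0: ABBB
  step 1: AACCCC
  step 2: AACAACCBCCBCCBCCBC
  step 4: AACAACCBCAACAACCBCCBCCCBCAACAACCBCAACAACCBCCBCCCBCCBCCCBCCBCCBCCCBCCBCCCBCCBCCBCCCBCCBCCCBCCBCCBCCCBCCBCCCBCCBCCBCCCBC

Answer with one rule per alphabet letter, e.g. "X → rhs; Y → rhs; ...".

A->AAC, B->C, C->CBC

  step 1 ⇒ step 2: AACCCC ⇒ AAC·AAC·CBC·CBC·CBC·CBC
    A ↦ AAC
    C ↦ CBC
  step 0 ⇒ step 1: ABBB ⇒ AAC·C·C·C
    B ↦ C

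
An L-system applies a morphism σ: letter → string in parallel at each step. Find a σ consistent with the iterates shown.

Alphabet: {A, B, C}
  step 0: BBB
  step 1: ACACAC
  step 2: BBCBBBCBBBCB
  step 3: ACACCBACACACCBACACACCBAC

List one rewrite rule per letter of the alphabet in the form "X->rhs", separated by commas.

  step 2 ⇒ step 3: BBCBBBCBBBCB ⇒ AC·AC·CB·AC·AC·AC·CB·AC·AC·AC·CB·AC
    B ↦ AC
    C ↦ CB
  step 1 ⇒ step 2: ACACAC ⇒ BB·CB·BB·CB·BB·CB
    A ↦ BB

A->BB, B->AC, C->CB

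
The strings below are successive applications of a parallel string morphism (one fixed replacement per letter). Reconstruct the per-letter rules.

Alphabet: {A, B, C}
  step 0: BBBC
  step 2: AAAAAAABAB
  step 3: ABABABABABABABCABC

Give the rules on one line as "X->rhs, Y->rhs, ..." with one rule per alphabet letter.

A->AB, B->C, C->AA

  step 2 ⇒ step 3: AAAAAAABAB ⇒ AB·AB·AB·AB·AB·AB·AB·C·AB·C
    A ↦ AB
    B ↦ C
    C ↦ AA  (constrained at step 0)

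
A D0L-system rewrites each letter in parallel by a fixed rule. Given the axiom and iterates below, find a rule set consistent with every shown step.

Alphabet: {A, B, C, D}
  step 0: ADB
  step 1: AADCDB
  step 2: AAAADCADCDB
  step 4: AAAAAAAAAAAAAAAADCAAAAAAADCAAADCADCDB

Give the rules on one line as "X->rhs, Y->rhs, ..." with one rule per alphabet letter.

A->AA, B->DB, C->A, D->DC

  step 1 ⇒ step 2: AADCDB ⇒ AA·AA·DC·A·DC·DB
    A ↦ AA
    B ↦ DB
    C ↦ A
    D ↦ DC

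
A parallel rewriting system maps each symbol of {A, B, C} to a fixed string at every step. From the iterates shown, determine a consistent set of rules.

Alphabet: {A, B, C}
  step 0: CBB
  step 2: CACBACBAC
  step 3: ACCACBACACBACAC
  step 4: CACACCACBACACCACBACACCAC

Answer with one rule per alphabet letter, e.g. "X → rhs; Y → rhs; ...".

A->C, B->BA, C->AC

  step 3 ⇒ step 4: ACCACBACACBACAC ⇒ C·AC·AC·C·AC·BA·C·AC·C·AC·BA·C·AC·C·AC
    A ↦ C
    B ↦ BA
    C ↦ AC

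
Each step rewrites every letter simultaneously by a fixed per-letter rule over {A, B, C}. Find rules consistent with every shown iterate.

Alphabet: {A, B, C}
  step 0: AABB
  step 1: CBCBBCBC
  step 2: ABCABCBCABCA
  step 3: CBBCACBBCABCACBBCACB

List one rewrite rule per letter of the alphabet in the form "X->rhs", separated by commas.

  step 2 ⇒ step 3: ABCABCBCABCA ⇒ CB·BC·A·CB·BC·A·BC·A·CB·BC·A·CB
    A ↦ CB
    B ↦ BC
    C ↦ A

A->CB, B->BC, C->A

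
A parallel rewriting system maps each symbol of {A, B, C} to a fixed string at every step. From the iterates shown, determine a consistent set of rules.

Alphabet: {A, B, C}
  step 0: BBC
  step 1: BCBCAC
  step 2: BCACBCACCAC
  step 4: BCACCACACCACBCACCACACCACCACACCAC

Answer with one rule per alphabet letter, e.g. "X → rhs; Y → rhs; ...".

  step 1 ⇒ step 2: BCBCAC ⇒ BC·AC·BC·AC·C·AC
    A ↦ C
    B ↦ BC
    C ↦ AC

A->C, B->BC, C->AC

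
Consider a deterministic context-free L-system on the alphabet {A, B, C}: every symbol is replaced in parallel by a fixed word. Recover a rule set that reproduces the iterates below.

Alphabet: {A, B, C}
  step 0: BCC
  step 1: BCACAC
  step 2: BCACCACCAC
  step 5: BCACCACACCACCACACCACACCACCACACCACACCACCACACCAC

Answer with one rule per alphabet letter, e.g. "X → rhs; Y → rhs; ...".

A->C, B->BC, C->AC

  step 1 ⇒ step 2: BCACAC ⇒ BC·AC·C·AC·C·AC
    A ↦ C
    B ↦ BC
    C ↦ AC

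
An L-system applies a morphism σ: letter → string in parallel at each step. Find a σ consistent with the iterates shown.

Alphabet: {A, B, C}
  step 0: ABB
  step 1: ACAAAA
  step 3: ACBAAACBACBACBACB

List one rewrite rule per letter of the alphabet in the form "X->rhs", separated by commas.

A->AC, B->AA, C->B

  step 0 ⇒ step 1: ABB ⇒ AC·AA·AA
    A ↦ AC
    B ↦ AA
    C ↦ B  (constrained at step 1)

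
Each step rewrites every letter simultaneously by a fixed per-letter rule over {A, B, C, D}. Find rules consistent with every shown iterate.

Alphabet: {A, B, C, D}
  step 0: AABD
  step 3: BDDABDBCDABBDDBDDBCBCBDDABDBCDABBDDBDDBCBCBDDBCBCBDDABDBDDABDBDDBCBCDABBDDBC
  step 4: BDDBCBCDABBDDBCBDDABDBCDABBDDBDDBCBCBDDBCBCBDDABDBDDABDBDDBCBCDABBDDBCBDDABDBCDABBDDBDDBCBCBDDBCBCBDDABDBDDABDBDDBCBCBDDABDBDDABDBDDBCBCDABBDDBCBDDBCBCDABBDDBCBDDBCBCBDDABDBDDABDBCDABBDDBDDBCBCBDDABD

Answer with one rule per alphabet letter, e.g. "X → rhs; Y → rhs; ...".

  step 3 ⇒ step 4: BDDABDBCDABBDDBDDBCBCBDDABDBCDABBDDBDDBCBCBDDBCBCBDDABDBDDABDBDDBCBCDABBDDBC ⇒ BDD·BC·BC·DAB·BDD·BC·BDD·ABD·BC·DAB·BDD·BDD·BC·BC·BDD·BC·BC·BDD·ABD·BDD·ABD·BDD·BC·BC·DAB·BDD·BC·BDD·ABD·BC·DAB·BDD·BDD·BC·BC·BDD·BC·BC·BDD·ABD·BDD·ABD·BDD·BC·BC·BDD·ABD·BDD·ABD·BDD·BC·BC·DAB·BDD·BC·BDD·BC·BC·DAB·BDD·BC·BDD·BC·BC·BDD·ABD·BDD·ABD·BC·DAB·BDD·BDD·BC·BC·BDD·ABD
    A ↦ DAB
    B ↦ BDD
    C ↦ ABD
    D ↦ BC

A->DAB, B->BDD, C->ABD, D->BC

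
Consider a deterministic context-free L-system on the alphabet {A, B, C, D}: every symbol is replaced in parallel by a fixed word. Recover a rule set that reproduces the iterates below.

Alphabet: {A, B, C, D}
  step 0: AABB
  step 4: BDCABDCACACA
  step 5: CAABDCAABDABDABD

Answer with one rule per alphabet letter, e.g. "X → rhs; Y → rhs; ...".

A->BD, B->C, C->A, D->A

  step 4 ⇒ step 5: BDCABDCACACA ⇒ C·A·A·BD·C·A·A·BD·A·BD·A·BD
    A ↦ BD
    B ↦ C
    C ↦ A
    D ↦ A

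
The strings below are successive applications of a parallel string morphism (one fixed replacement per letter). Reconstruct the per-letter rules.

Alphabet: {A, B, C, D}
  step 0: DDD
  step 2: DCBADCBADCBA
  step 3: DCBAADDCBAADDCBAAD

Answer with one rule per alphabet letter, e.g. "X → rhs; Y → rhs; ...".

  step 2 ⇒ step 3: DCBADCBADCBA ⇒ DC·BA·A·D·DC·BA·A·D·DC·BA·A·D
    A ↦ D
    B ↦ A
    C ↦ BA
    D ↦ DC

A->D, B->A, C->BA, D->DC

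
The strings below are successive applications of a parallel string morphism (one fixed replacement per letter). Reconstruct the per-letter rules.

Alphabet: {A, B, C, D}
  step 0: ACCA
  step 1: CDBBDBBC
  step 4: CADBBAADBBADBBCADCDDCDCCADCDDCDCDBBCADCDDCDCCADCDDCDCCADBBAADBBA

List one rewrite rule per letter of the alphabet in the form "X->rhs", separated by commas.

A->C, B->DCD, C->DBB, D->A

  step 0 ⇒ step 1: ACCA ⇒ C·DBB·DBB·C
    A ↦ C
    C ↦ DBB
    B ↦ DCD  (constrained at step 1)
    D ↦ A  (constrained at step 1)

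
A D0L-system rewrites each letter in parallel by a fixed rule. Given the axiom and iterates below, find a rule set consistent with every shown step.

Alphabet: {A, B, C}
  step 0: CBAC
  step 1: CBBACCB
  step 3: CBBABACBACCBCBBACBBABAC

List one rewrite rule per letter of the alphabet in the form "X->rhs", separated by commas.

A->C, B->BA, C->CB

  step 0 ⇒ step 1: CBAC ⇒ CB·BA·C·CB
    A ↦ C
    B ↦ BA
    C ↦ CB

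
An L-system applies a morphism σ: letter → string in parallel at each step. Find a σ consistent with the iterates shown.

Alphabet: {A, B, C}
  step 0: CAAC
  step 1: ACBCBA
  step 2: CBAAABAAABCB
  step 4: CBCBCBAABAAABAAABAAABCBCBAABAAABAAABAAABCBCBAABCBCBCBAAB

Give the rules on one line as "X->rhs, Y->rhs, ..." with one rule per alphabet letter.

A->CB, B->AAB, C->A

  step 1 ⇒ step 2: ACBCBA ⇒ CB·A·AAB·A·AAB·CB
    A ↦ CB
    B ↦ AAB
    C ↦ A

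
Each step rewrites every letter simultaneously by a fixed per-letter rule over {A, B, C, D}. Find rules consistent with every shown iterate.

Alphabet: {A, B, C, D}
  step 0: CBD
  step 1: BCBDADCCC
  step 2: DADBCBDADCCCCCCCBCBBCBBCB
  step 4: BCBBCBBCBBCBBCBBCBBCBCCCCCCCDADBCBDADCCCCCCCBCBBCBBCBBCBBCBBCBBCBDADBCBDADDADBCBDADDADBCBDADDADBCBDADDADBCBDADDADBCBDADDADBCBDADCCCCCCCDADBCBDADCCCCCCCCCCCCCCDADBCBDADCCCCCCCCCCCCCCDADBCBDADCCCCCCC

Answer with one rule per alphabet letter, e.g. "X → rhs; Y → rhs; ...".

  step 1 ⇒ step 2: BCBDADCCC ⇒ DAD·BCB·DAD·CCC·C·CCC·BCB·BCB·BCB
    A ↦ C
    B ↦ DAD
    C ↦ BCB
    D ↦ CCC

A->C, B->DAD, C->BCB, D->CCC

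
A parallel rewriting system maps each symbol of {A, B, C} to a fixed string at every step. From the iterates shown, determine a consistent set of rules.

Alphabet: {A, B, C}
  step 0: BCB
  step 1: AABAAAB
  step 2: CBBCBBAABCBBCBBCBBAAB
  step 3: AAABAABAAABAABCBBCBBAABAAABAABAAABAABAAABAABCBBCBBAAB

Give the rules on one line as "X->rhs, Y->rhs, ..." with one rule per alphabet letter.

  step 2 ⇒ step 3: CBBCBBAABCBBCBBCBBAAB ⇒ A·AAB·AAB·A·AAB·AAB·CBB·CBB·AAB·A·AAB·AAB·A·AAB·AAB·A·AAB·AAB·CBB·CBB·AAB
    A ↦ CBB
    B ↦ AAB
    C ↦ A

A->CBB, B->AAB, C->A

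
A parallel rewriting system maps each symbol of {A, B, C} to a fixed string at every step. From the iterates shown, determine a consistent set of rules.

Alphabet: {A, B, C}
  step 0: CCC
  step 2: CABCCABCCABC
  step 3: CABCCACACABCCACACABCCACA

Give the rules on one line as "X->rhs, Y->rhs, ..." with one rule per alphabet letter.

A->BC, B->CA, C->CA

  step 2 ⇒ step 3: CABCCABCCABC ⇒ CA·BC·CA·CA·CA·BC·CA·CA·CA·BC·CA·CA
    A ↦ BC
    B ↦ CA
    C ↦ CA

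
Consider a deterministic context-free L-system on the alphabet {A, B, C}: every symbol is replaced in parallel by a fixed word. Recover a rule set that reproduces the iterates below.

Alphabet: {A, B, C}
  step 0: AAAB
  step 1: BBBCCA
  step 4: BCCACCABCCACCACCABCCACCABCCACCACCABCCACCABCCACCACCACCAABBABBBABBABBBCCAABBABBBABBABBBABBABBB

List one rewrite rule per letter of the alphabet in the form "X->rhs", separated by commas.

A->B, B->CCA, C->ABB

  step 0 ⇒ step 1: AAAB ⇒ B·B·B·CCA
    A ↦ B
    B ↦ CCA
    C ↦ ABB  (constrained at step 1)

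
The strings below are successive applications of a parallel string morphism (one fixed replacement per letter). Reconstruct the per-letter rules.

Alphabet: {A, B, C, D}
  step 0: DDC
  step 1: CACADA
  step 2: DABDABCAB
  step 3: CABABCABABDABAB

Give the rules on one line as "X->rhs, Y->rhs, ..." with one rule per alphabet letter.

  step 2 ⇒ step 3: DABDABCAB ⇒ CA·B·AB·CA·B·AB·DA·B·AB
    A ↦ B
    B ↦ AB
    C ↦ DA
    D ↦ CA

A->B, B->AB, C->DA, D->CA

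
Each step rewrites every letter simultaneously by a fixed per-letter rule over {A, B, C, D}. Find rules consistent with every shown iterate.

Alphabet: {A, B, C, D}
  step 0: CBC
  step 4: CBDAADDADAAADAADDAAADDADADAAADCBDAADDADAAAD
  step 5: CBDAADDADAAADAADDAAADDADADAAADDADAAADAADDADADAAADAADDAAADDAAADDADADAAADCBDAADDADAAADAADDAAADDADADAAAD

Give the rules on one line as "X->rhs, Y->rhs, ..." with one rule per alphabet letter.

  step 4 ⇒ step 5: CBDAADDADAAADAADDAAADDADADAAADCBDAADDADAAAD ⇒ CB·D·AAD·DA·DA·AAD·AAD·DA·AAD·DA·DA·DA·AAD·DA·DA·AAD·AAD·DA·DA·DA·AAD·AAD·DA·AAD·DA·AAD·DA·DA·DA·AAD·CB·D·AAD·DA·DA·AAD·AAD·DA·AAD·DA·DA·DA·AAD
    A ↦ DA
    B ↦ D
    C ↦ CB
    D ↦ AAD

A->DA, B->D, C->CB, D->AAD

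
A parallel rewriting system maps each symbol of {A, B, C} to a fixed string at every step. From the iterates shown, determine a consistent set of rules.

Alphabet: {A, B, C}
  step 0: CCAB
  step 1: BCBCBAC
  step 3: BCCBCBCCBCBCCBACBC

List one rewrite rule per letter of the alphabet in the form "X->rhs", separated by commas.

  step 0 ⇒ step 1: CCAB ⇒ BC·BC·BA·C
    A ↦ BA
    B ↦ C
    C ↦ BC

A->BA, B->C, C->BC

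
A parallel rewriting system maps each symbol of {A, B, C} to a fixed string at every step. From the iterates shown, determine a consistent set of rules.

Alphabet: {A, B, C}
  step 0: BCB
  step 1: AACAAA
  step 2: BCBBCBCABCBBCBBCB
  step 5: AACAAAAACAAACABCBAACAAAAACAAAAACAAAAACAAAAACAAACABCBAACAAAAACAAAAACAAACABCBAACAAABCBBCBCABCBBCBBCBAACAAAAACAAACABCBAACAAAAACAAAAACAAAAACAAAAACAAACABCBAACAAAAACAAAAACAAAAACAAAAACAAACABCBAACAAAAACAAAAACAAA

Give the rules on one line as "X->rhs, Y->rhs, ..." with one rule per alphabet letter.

A->BCB, B->AA, C->CA

  step 1 ⇒ step 2: AACAAA ⇒ BCB·BCB·CA·BCB·BCB·BCB
    A ↦ BCB
    C ↦ CA
  step 0 ⇒ step 1: BCB ⇒ AA·CA·AA
    B ↦ AA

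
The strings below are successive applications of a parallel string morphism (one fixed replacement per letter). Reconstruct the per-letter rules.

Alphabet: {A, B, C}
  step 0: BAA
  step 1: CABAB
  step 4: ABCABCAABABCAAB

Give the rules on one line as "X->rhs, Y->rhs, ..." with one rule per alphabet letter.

A->AB, B->C, C->A

  step 0 ⇒ step 1: BAA ⇒ C·AB·AB
    A ↦ AB
    B ↦ C
    C ↦ A  (constrained at step 1)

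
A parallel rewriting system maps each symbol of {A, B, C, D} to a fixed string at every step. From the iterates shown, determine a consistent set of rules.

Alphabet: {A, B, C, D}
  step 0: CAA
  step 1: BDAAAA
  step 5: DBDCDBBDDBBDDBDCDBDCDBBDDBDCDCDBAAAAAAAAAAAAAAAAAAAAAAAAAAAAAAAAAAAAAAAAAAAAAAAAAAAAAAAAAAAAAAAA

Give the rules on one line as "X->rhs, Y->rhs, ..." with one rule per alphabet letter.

A->AA, B->DC, C->BD, D->DB

  step 0 ⇒ step 1: CAA ⇒ BD·AA·AA
    A ↦ AA
    C ↦ BD
    B ↦ DC  (constrained at step 1)
    D ↦ DB  (constrained at step 1)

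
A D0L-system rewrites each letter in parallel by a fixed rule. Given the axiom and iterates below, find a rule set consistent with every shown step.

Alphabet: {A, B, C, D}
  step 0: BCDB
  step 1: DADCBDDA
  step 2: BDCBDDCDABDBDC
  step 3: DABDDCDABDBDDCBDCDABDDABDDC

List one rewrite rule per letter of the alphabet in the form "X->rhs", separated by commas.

  step 2 ⇒ step 3: BDCBDDCDABDBDC ⇒ DA·BD·DC·DA·BD·BD·DC·BD·C·DA·BD·DA·BD·DC
    A ↦ C
    B ↦ DA
    C ↦ DC
    D ↦ BD

A->C, B->DA, C->DC, D->BD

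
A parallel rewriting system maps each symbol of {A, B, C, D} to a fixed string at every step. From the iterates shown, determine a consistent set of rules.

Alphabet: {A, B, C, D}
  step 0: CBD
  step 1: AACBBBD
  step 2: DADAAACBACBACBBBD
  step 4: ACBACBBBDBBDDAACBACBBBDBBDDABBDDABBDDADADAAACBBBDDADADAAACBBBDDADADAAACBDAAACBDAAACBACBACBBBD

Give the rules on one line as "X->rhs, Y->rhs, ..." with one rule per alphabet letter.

  step 1 ⇒ step 2: AACBBBD ⇒ DA·DA·A·ACB·ACB·ACB·BBD
    A ↦ DA
    B ↦ ACB
    C ↦ A
    D ↦ BBD

A->DA, B->ACB, C->A, D->BBD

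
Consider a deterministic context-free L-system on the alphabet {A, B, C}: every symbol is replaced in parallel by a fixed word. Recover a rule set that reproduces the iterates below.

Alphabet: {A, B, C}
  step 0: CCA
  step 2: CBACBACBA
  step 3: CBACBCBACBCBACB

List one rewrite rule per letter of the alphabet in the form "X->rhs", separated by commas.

  step 2 ⇒ step 3: CBACBACBA ⇒ CB·A·CB·CB·A·CB·CB·A·CB
    A ↦ CB
    B ↦ A
    C ↦ CB

A->CB, B->A, C->CB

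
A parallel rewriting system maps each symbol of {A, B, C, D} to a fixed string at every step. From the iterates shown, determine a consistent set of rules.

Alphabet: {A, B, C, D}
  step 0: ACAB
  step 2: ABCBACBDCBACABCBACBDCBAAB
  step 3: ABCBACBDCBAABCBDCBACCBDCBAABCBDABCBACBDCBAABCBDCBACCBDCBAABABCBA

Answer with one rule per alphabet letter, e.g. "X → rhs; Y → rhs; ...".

A->AB, B->CBA, C->CBD, D->C

  step 2 ⇒ step 3: ABCBACBDCBACABCBACBDCBAAB ⇒ AB·CBA·CBD·CBA·AB·CBD·CBA·C·CBD·CBA·AB·CBD·AB·CBA·CBD·CBA·AB·CBD·CBA·C·CBD·CBA·AB·AB·CBA
    A ↦ AB
    B ↦ CBA
    C ↦ CBD
    D ↦ C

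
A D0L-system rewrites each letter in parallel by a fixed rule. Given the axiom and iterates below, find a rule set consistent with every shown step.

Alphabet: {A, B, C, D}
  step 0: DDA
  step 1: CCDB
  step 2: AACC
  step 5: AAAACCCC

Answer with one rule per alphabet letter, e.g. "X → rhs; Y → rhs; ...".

  step 1 ⇒ step 2: CCDB ⇒ A·A·C·C
    B ↦ C
    C ↦ A
    D ↦ C
  step 0 ⇒ step 1: DDA ⇒ C·C·DB
    A ↦ DB

A->DB, B->C, C->A, D->C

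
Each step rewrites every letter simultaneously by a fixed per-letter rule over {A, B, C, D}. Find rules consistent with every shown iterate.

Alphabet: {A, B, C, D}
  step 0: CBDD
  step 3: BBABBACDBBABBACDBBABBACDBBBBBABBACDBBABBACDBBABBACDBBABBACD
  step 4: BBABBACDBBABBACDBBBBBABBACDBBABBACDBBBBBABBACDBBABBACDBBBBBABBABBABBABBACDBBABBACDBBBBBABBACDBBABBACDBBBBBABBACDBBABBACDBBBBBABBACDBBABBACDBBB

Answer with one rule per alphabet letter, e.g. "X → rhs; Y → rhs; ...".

A->CD, B->BBA, C->B, D->BB

  step 3 ⇒ step 4: BBABBACDBBABBACDBBABBACDBBBBBABBACDBBABBACDBBABBACDBBABBACD ⇒ BBA·BBA·CD·BBA·BBA·CD·B·BB·BBA·BBA·CD·BBA·BBA·CD·B·BB·BBA·BBA·CD·BBA·BBA·CD·B·BB·BBA·BBA·BBA·BBA·BBA·CD·BBA·BBA·CD·B·BB·BBA·BBA·CD·BBA·BBA·CD·B·BB·BBA·BBA·CD·BBA·BBA·CD·B·BB·BBA·BBA·CD·BBA·BBA·CD·B·BB
    A ↦ CD
    B ↦ BBA
    C ↦ B
    D ↦ BB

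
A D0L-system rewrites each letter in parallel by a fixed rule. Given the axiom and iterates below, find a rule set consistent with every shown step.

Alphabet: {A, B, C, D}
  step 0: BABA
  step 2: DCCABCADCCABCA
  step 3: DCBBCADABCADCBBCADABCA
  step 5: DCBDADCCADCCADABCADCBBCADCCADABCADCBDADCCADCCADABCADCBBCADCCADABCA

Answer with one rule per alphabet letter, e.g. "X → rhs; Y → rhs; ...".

  step 2 ⇒ step 3: DCCABCADCCABCA ⇒ DC·B·B·CA·DA·B·CA·DC·B·B·CA·DA·B·CA
    A ↦ CA
    B ↦ DA
    C ↦ B
    D ↦ DC

A->CA, B->DA, C->B, D->DC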